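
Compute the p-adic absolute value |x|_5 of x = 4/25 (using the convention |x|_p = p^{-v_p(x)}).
|4/25|_5 = 25

Step 1 — compute v_5(x) by factoring powers of 5 out of the numerator and denominator: v_5(4/25) = -2. Step 2 — apply |x|_p = p^{-v_p(x)} = 5^{2} = 25.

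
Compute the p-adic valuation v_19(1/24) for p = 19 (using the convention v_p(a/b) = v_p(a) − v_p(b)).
v_19(1/24) = 0

Factor powers of 19 from the numerator and denominator of the reduced fraction: 1 = 19^0 · 1 and 24 = 19^0 · 24. Apply v_p(a/b) = v_p(a) − v_p(b): v_19(1/24) = 0 − 0 = 0.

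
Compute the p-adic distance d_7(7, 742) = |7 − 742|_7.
d_7(7, 742) = 1/49

Step 1 — x − y = 7 − 742 = -735. Step 2 — v_7(-735) = 2 (factor: -735 = −(7^2 · 15); the sign does not affect v_p). Step 3 — |x − y|_7 = 7^{-2} = 1/49.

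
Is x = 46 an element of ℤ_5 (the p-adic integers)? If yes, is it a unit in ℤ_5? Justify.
x ∈ ℤ_5^× (unit); v_5(x) = 0

ℤ_5 = {x ∈ ℚ_5 : v_5(x) ≥ 0} and ℤ_5^× = {x ∈ ℤ_5 : v_5(x) = 0}. Here v_5(46) = v_5(num) − v_5(den) = 0; compare against these criteria.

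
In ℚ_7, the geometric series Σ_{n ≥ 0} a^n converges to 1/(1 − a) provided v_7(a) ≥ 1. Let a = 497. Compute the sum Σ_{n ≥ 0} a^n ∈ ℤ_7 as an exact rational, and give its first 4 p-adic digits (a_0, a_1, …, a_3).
Σ a^n = 1/(1 − a) = -1/496;  first 4 digits = (1, 1, 4, 1)

v_7(a) = 1 ≥ 1, so the series converges in ℤ_7 to 1/(1 − a) = 1/(1 − 497) = -1/496. Expand this rational in ℤ_7: compute digits iteratively via d_i = x_i mod 7, x_{i+1} = (x_i − d_i)/7. The first 4 digits are (1, 1, 4, 1).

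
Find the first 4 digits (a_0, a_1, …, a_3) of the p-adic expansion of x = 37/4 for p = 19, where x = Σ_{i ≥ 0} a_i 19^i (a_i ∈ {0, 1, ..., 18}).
(a_0, …, a_3) = (14, 14, 4, 14)

v_19(37/4) = 0 (numerator and denominator both coprime to 19), so x ∈ ℤ_19^×. Compute digits iteratively via a_i = x_i mod 19, x_{i+1} = (x_i − a_i)/19, with x_0 = x:
  x_0 = 37/4;  a_0 = 14;  x_1 = (x_0 − 14)/19 = -1/4
  x_1 = -1/4;  a_1 = 14;  x_2 = (x_1 − 14)/19 = -3/4
  x_2 = -3/4;  a_2 = 4;  x_3 = (x_2 − 4)/19 = -1/4
  x_3 = -1/4;  a_3 = 14;  x_4 = (x_3 − 14)/19 = -3/4
Digits: (14, 14, 4, 14).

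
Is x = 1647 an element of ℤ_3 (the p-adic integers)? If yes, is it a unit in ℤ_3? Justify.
x ∈ ℤ_3 but not a unit; v_3(x) = 3 > 0

ℤ_3 = {x ∈ ℚ_3 : v_3(x) ≥ 0} and ℤ_3^× = {x ∈ ℤ_3 : v_3(x) = 0}. Here v_3(1647) = v_3(num) − v_3(den) = 3; compare against these criteria.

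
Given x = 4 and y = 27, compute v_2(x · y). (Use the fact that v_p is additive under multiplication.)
v_2(108) = 2

v_p(x) = 2 (factor: 4 = 2^2 · 1); v_p(y) = 0 (factor: 27 = 2^0 · 27). Additivity: v_p(xy) = v_p(x) + v_p(y) = 2 + 0 = 2. (Direct check: xy = 108 = 2^2 · (27).)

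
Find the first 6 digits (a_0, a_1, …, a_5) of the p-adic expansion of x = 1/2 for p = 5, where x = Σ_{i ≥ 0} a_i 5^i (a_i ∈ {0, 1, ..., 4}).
(a_0, …, a_5) = (3, 2, 2, 2, 2, 2)

v_5(1/2) = 0 (numerator and denominator both coprime to 5), so x ∈ ℤ_5^×. Compute digits iteratively via a_i = x_i mod 5, x_{i+1} = (x_i − a_i)/5, with x_0 = x:
  x_0 = 1/2;  a_0 = 3;  x_1 = (x_0 − 3)/5 = -1/2
  x_1 = -1/2;  a_1 = 2;  x_2 = (x_1 − 2)/5 = -1/2
  x_2 = -1/2;  a_2 = 2;  x_3 = (x_2 − 2)/5 = -1/2
  x_3 = -1/2;  a_3 = 2;  x_4 = (x_3 − 2)/5 = -1/2
  x_4 = -1/2;  a_4 = 2;  x_5 = (x_4 − 2)/5 = -1/2
  x_5 = -1/2;  a_5 = 2;  x_6 = (x_5 − 2)/5 = -1/2
Digits: (3, 2, 2, 2, 2, 2).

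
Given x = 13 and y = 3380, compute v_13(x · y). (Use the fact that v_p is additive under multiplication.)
v_13(43940) = 3

v_p(x) = 1 (factor: 13 = 13^1 · 1); v_p(y) = 2 (factor: 3380 = 13^2 · 20). Additivity: v_p(xy) = v_p(x) + v_p(y) = 1 + 2 = 3. (Direct check: xy = 43940 = 13^3 · (20).)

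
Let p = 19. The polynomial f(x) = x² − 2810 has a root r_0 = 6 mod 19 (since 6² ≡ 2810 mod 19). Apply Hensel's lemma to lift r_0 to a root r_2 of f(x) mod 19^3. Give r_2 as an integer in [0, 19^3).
r_2 = 5231 (mod 6859)

Hensel's recurrence: r_{i+1} = r_i − f(r_i)·(f′(r_i))^{-1} mod 19^{i+2}, with f′(x) = 2x. Iterate:
  r_0 = 6 (mod 19)
  r_1 = 177 (mod 361)
  r_2 = 5231 (mod 6859)
Final: r_2 = 5231, and one checks f(r_2) ≡ 0 mod 19^3.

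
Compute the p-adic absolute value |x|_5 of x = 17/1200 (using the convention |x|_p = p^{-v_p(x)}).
|17/1200|_5 = 25

Step 1 — compute v_5(x) by factoring powers of 5 out of the numerator and denominator: v_5(17/1200) = -2. Step 2 — apply |x|_p = p^{-v_p(x)} = 5^{2} = 25.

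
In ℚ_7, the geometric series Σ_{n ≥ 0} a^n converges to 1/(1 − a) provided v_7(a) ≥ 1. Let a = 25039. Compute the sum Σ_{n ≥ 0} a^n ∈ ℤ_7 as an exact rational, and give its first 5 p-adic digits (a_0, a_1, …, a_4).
Σ a^n = 1/(1 − a) = -1/25038;  first 5 digits = (1, 0, 0, 3, 3)

v_7(a) = 3 ≥ 1, so the series converges in ℤ_7 to 1/(1 − a) = 1/(1 − 25039) = -1/25038. Expand this rational in ℤ_7: compute digits iteratively via d_i = x_i mod 7, x_{i+1} = (x_i − d_i)/7. The first 5 digits are (1, 0, 0, 3, 3).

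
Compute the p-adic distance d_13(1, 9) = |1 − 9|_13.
d_13(1, 9) = 1

Step 1 — x − y = 1 − 9 = -8. Step 2 — v_13(-8) = 0 (factor: -8 = −(13^0 · 8); the sign does not affect v_p). Step 3 — |x − y|_13 = 13^{0} = 1.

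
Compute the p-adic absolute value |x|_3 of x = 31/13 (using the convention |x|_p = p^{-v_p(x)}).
|31/13|_3 = 1

Step 1 — compute v_3(x) by factoring powers of 3 out of the numerator and denominator: v_3(31/13) = 0. Step 2 — apply |x|_p = p^{-v_p(x)} = 3^{0} = 1.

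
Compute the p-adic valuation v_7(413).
v_7(413) = 1

v_7(n) is the largest exponent k such that 7^k divides n. Factor out: 413 = 7^1 · 59. (Sign doesn't affect v_p.) So v_7(413) = 1.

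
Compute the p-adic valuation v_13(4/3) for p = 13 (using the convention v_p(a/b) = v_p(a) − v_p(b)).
v_13(4/3) = 0

Factor powers of 13 from the numerator and denominator of the reduced fraction: 4 = 13^0 · 4 and 3 = 13^0 · 3. Apply v_p(a/b) = v_p(a) − v_p(b): v_13(4/3) = 0 − 0 = 0.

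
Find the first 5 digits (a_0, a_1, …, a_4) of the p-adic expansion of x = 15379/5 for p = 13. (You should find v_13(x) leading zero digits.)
(a_0, …, a_4) = (0, 0, 0, 4, 5)

v_13(15379/5) = 3, so a_0 = ... = a_2 = 0. Factor out: x = 13^3 · u with u = 7/5 a unit in ℤ_13. Expand u iteratively via a_{v+i} = u_i mod 13, u_{i+1} = (u_i − a_{v+i})/13:
  u_0 = 7/5;  a_3 = 4;  u_1 = (u_0 − 4)/13 = -1/5
  u_1 = -1/5;  a_4 = 5;  u_2 = (u_1 − 5)/13 = -2/5
Digits: (0, 0, 0, 4, 5).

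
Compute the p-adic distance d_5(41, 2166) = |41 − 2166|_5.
d_5(41, 2166) = 1/125

Step 1 — x − y = 41 − 2166 = -2125. Step 2 — v_5(-2125) = 3 (factor: -2125 = −(5^3 · 17); the sign does not affect v_p). Step 3 — |x − y|_5 = 5^{-3} = 1/125.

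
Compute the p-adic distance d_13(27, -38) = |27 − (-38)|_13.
d_13(27, -38) = 1/13

Step 1 — x − y = 27 − (-38) = 65. Step 2 — v_13(65) = 1 (factor: 65 = (13^1 · 5); the sign does not affect v_p). Step 3 — |x − y|_13 = 13^{-1} = 1/13.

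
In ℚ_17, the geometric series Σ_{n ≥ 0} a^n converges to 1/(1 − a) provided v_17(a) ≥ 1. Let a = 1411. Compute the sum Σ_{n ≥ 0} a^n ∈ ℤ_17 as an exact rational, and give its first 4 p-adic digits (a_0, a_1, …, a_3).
Σ a^n = 1/(1 − a) = -1/1410;  first 4 digits = (1, 15, 8, 6)

v_17(a) = 1 ≥ 1, so the series converges in ℤ_17 to 1/(1 − a) = 1/(1 − 1411) = -1/1410. Expand this rational in ℤ_17: compute digits iteratively via d_i = x_i mod 17, x_{i+1} = (x_i − d_i)/17. The first 4 digits are (1, 15, 8, 6).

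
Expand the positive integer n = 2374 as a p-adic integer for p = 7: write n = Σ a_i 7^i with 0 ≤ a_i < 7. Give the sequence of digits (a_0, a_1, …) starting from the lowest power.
(a_0, a_1, …) = (1, 3, 6, 6)

Repeated division by 7 gives the digits low-to-high: 2374 = 1 + 3·7^1 + 6·7^2 + 6·7^3. Digit sequence: (1, 3, 6, 6).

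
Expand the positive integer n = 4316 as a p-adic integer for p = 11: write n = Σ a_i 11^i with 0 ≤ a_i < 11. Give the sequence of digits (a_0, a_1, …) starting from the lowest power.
(a_0, a_1, …) = (4, 7, 2, 3)

Repeated division by 11 gives the digits low-to-high: 4316 = 4 + 7·11^1 + 2·11^2 + 3·11^3. Digit sequence: (4, 7, 2, 3).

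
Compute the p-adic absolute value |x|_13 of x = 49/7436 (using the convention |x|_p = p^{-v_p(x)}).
|49/7436|_13 = 169

Step 1 — compute v_13(x) by factoring powers of 13 out of the numerator and denominator: v_13(49/7436) = -2. Step 2 — apply |x|_p = p^{-v_p(x)} = 13^{2} = 169.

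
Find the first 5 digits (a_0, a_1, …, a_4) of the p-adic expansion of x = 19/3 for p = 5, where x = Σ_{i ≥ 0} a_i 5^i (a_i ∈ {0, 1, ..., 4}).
(a_0, …, a_4) = (3, 4, 1, 3, 1)

v_5(19/3) = 0 (numerator and denominator both coprime to 5), so x ∈ ℤ_5^×. Compute digits iteratively via a_i = x_i mod 5, x_{i+1} = (x_i − a_i)/5, with x_0 = x:
  x_0 = 19/3;  a_0 = 3;  x_1 = (x_0 − 3)/5 = 2/3
  x_1 = 2/3;  a_1 = 4;  x_2 = (x_1 − 4)/5 = -2/3
  x_2 = -2/3;  a_2 = 1;  x_3 = (x_2 − 1)/5 = -1/3
  x_3 = -1/3;  a_3 = 3;  x_4 = (x_3 − 3)/5 = -2/3
  x_4 = -2/3;  a_4 = 1;  x_5 = (x_4 − 1)/5 = -1/3
Digits: (3, 4, 1, 3, 1).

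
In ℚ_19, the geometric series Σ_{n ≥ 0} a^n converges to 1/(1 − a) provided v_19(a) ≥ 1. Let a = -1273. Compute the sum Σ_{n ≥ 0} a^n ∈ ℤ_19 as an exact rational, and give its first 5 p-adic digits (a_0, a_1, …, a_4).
Σ a^n = 1/(1 − a) = 1/1274;  first 5 digits = (1, 9, 1, 15, 15)

v_19(a) = 1 ≥ 1, so the series converges in ℤ_19 to 1/(1 − a) = 1/(1 − (-1273)) = 1/1274. Expand this rational in ℤ_19: compute digits iteratively via d_i = x_i mod 19, x_{i+1} = (x_i − d_i)/19. The first 5 digits are (1, 9, 1, 15, 15).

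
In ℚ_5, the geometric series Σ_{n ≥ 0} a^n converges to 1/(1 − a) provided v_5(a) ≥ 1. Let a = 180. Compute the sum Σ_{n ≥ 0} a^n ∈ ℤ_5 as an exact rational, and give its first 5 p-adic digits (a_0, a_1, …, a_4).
Σ a^n = 1/(1 − a) = -1/179;  first 5 digits = (1, 1, 3, 1, 4)

v_5(a) = 1 ≥ 1, so the series converges in ℤ_5 to 1/(1 − a) = 1/(1 − 180) = -1/179. Expand this rational in ℤ_5: compute digits iteratively via d_i = x_i mod 5, x_{i+1} = (x_i − d_i)/5. The first 5 digits are (1, 1, 3, 1, 4).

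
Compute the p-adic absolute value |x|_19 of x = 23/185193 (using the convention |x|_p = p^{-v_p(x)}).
|23/185193|_19 = 6859

Step 1 — compute v_19(x) by factoring powers of 19 out of the numerator and denominator: v_19(23/185193) = -3. Step 2 — apply |x|_p = p^{-v_p(x)} = 19^{3} = 6859.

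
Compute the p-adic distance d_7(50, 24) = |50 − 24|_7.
d_7(50, 24) = 1

Step 1 — x − y = 50 − 24 = 26. Step 2 — v_7(26) = 0 (factor: 26 = (7^0 · 26); the sign does not affect v_p). Step 3 — |x − y|_7 = 7^{0} = 1.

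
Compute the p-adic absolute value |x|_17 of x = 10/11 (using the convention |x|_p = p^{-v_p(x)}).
|10/11|_17 = 1

Step 1 — compute v_17(x) by factoring powers of 17 out of the numerator and denominator: v_17(10/11) = 0. Step 2 — apply |x|_p = p^{-v_p(x)} = 17^{0} = 1.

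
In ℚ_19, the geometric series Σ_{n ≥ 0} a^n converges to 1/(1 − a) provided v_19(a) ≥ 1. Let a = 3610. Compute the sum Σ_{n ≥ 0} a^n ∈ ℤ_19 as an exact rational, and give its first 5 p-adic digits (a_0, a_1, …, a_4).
Σ a^n = 1/(1 − a) = -1/3609;  first 5 digits = (1, 0, 10, 0, 5)

v_19(a) = 2 ≥ 1, so the series converges in ℤ_19 to 1/(1 − a) = 1/(1 − 3610) = -1/3609. Expand this rational in ℤ_19: compute digits iteratively via d_i = x_i mod 19, x_{i+1} = (x_i − d_i)/19. The first 5 digits are (1, 0, 10, 0, 5).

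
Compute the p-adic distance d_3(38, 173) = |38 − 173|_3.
d_3(38, 173) = 1/27

Step 1 — x − y = 38 − 173 = -135. Step 2 — v_3(-135) = 3 (factor: -135 = −(3^3 · 5); the sign does not affect v_p). Step 3 — |x − y|_3 = 3^{-3} = 1/27.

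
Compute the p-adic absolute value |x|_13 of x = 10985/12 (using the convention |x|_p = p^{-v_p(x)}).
|10985/12|_13 = 1/2197

Step 1 — compute v_13(x) by factoring powers of 13 out of the numerator and denominator: v_13(10985/12) = 3. Step 2 — apply |x|_p = p^{-v_p(x)} = 13^{-3} = 1/2197.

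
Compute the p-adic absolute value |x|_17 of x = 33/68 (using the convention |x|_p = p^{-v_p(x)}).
|33/68|_17 = 17

Step 1 — compute v_17(x) by factoring powers of 17 out of the numerator and denominator: v_17(33/68) = -1. Step 2 — apply |x|_p = p^{-v_p(x)} = 17^{1} = 17.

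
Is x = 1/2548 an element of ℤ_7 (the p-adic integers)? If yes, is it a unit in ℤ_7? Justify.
x ∉ ℤ_7 (v_7(x) = -2 < 0)

ℤ_7 = {x ∈ ℚ_7 : v_7(x) ≥ 0} and ℤ_7^× = {x ∈ ℤ_7 : v_7(x) = 0}. Here v_7(1/2548) = v_7(num) − v_7(den) = -2; compare against these criteria.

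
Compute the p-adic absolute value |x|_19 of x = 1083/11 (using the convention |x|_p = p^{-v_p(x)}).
|1083/11|_19 = 1/361

Step 1 — compute v_19(x) by factoring powers of 19 out of the numerator and denominator: v_19(1083/11) = 2. Step 2 — apply |x|_p = p^{-v_p(x)} = 19^{-2} = 1/361.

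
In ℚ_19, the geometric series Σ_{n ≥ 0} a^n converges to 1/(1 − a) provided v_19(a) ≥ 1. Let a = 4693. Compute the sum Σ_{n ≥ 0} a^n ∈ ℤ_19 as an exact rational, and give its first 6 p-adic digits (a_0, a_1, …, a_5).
Σ a^n = 1/(1 − a) = -1/4692;  first 6 digits = (1, 0, 13, 0, 17, 8)

v_19(a) = 2 ≥ 1, so the series converges in ℤ_19 to 1/(1 − a) = 1/(1 − 4693) = -1/4692. Expand this rational in ℤ_19: compute digits iteratively via d_i = x_i mod 19, x_{i+1} = (x_i − d_i)/19. The first 6 digits are (1, 0, 13, 0, 17, 8).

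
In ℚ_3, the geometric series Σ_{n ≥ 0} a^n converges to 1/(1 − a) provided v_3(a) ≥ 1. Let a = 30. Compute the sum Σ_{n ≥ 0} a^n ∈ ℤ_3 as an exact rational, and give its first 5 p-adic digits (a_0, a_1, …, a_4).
Σ a^n = 1/(1 − a) = -1/29;  first 5 digits = (1, 1, 1, 2, 0)

v_3(a) = 1 ≥ 1, so the series converges in ℤ_3 to 1/(1 − a) = 1/(1 − 30) = -1/29. Expand this rational in ℤ_3: compute digits iteratively via d_i = x_i mod 3, x_{i+1} = (x_i − d_i)/3. The first 5 digits are (1, 1, 1, 2, 0).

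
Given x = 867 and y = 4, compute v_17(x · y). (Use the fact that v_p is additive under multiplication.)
v_17(3468) = 2

v_p(x) = 2 (factor: 867 = 17^2 · 3); v_p(y) = 0 (factor: 4 = 17^0 · 4). Additivity: v_p(xy) = v_p(x) + v_p(y) = 2 + 0 = 2. (Direct check: xy = 3468 = 17^2 · (12).)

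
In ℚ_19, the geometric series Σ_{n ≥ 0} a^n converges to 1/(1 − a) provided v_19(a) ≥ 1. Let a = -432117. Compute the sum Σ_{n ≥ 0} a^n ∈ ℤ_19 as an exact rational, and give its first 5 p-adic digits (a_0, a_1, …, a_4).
Σ a^n = 1/(1 − a) = 1/432118;  first 5 digits = (1, 0, 0, 13, 15)

v_19(a) = 3 ≥ 1, so the series converges in ℤ_19 to 1/(1 − a) = 1/(1 − (-432117)) = 1/432118. Expand this rational in ℤ_19: compute digits iteratively via d_i = x_i mod 19, x_{i+1} = (x_i − d_i)/19. The first 5 digits are (1, 0, 0, 13, 15).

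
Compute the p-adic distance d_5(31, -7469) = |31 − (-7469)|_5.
d_5(31, -7469) = 1/625

Step 1 — x − y = 31 − (-7469) = 7500. Step 2 — v_5(7500) = 4 (factor: 7500 = (5^4 · 12); the sign does not affect v_p). Step 3 — |x − y|_5 = 5^{-4} = 1/625.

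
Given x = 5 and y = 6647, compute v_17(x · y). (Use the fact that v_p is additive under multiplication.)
v_17(33235) = 2

v_p(x) = 0 (factor: 5 = 17^0 · 5); v_p(y) = 2 (factor: 6647 = 17^2 · 23). Additivity: v_p(xy) = v_p(x) + v_p(y) = 0 + 2 = 2. (Direct check: xy = 33235 = 17^2 · (115).)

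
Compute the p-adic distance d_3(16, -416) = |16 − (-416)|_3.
d_3(16, -416) = 1/27

Step 1 — x − y = 16 − (-416) = 432. Step 2 — v_3(432) = 3 (factor: 432 = (3^3 · 16); the sign does not affect v_p). Step 3 — |x − y|_3 = 3^{-3} = 1/27.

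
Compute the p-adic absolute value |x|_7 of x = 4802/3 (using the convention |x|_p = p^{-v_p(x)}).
|4802/3|_7 = 1/2401

Step 1 — compute v_7(x) by factoring powers of 7 out of the numerator and denominator: v_7(4802/3) = 4. Step 2 — apply |x|_p = p^{-v_p(x)} = 7^{-4} = 1/2401.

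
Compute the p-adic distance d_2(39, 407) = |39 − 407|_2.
d_2(39, 407) = 1/16

Step 1 — x − y = 39 − 407 = -368. Step 2 — v_2(-368) = 4 (factor: -368 = −(2^4 · 23); the sign does not affect v_p). Step 3 — |x − y|_2 = 2^{-4} = 1/16.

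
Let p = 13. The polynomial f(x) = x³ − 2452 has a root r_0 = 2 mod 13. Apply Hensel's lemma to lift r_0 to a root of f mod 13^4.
r_3 = 2290 (mod 28561)

Hensel: r_{i+1} = r_i − f(r_i)/f′(r_i) mod 13^{i+2}, where f′(x) = 3x². Iterate:
  r_0 = 2 (mod 13)
  r_1 = 93 (mod 169)
  r_2 = 93 (mod 2197)
  r_3 = 2290 (mod 28561)
Final: r = 2290 with f(r) ≡ 0 mod 13^4.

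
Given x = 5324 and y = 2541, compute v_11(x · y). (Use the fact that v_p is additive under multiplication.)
v_11(13528284) = 5

v_p(x) = 3 (factor: 5324 = 11^3 · 4); v_p(y) = 2 (factor: 2541 = 11^2 · 21). Additivity: v_p(xy) = v_p(x) + v_p(y) = 3 + 2 = 5. (Direct check: xy = 13528284 = 11^5 · (84).)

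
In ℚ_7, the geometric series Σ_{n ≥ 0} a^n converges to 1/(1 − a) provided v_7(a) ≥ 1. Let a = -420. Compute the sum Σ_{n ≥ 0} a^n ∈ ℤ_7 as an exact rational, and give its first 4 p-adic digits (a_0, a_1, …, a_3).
Σ a^n = 1/(1 − a) = 1/421;  first 4 digits = (1, 3, 0, 1)

v_7(a) = 1 ≥ 1, so the series converges in ℤ_7 to 1/(1 − a) = 1/(1 − (-420)) = 1/421. Expand this rational in ℤ_7: compute digits iteratively via d_i = x_i mod 7, x_{i+1} = (x_i − d_i)/7. The first 4 digits are (1, 3, 0, 1).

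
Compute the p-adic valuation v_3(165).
v_3(165) = 1

v_3(n) is the largest exponent k such that 3^k divides n. Factor out: 165 = 3^1 · 55. (Sign doesn't affect v_p.) So v_3(165) = 1.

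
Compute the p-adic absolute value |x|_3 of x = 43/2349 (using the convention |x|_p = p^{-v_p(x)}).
|43/2349|_3 = 81

Step 1 — compute v_3(x) by factoring powers of 3 out of the numerator and denominator: v_3(43/2349) = -4. Step 2 — apply |x|_p = p^{-v_p(x)} = 3^{4} = 81.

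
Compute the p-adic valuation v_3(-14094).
v_3(-14094) = 5

v_3(n) is the largest exponent k such that 3^k divides n. Factor out: -14094 = -3^5 · 58. (Sign doesn't affect v_p.) So v_3(-14094) = 5.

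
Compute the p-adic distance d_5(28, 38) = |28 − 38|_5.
d_5(28, 38) = 1/5

Step 1 — x − y = 28 − 38 = -10. Step 2 — v_5(-10) = 1 (factor: -10 = −(5^1 · 2); the sign does not affect v_p). Step 3 — |x − y|_5 = 5^{-1} = 1/5.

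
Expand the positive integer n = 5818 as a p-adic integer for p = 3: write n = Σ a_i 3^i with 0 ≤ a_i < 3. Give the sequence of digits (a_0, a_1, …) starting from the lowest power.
(a_0, a_1, …) = (1, 1, 1, 2, 2, 2, 1, 2)

Repeated division by 3 gives the digits low-to-high: 5818 = 1 + 1·3^1 + 1·3^2 + 2·3^3 + 2·3^4 + 2·3^5 + 1·3^6 + 2·3^7. Digit sequence: (1, 1, 1, 2, 2, 2, 1, 2).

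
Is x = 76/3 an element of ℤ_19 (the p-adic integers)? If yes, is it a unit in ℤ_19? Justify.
x ∈ ℤ_19 but not a unit; v_19(x) = 1 > 0

ℤ_19 = {x ∈ ℚ_19 : v_19(x) ≥ 0} and ℤ_19^× = {x ∈ ℤ_19 : v_19(x) = 0}. Here v_19(76/3) = v_19(num) − v_19(den) = 1; compare against these criteria.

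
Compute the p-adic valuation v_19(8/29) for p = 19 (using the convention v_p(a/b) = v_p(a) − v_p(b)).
v_19(8/29) = 0

Factor powers of 19 from the numerator and denominator of the reduced fraction: 8 = 19^0 · 8 and 29 = 19^0 · 29. Apply v_p(a/b) = v_p(a) − v_p(b): v_19(8/29) = 0 − 0 = 0.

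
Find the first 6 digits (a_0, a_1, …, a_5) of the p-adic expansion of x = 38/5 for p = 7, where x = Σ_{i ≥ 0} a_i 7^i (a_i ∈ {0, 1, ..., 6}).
(a_0, …, a_5) = (2, 5, 5, 2, 1, 4)

v_7(38/5) = 0 (numerator and denominator both coprime to 7), so x ∈ ℤ_7^×. Compute digits iteratively via a_i = x_i mod 7, x_{i+1} = (x_i − a_i)/7, with x_0 = x:
  x_0 = 38/5;  a_0 = 2;  x_1 = (x_0 − 2)/7 = 4/5
  x_1 = 4/5;  a_1 = 5;  x_2 = (x_1 − 5)/7 = -3/5
  x_2 = -3/5;  a_2 = 5;  x_3 = (x_2 − 5)/7 = -4/5
  x_3 = -4/5;  a_3 = 2;  x_4 = (x_3 − 2)/7 = -2/5
  x_4 = -2/5;  a_4 = 1;  x_5 = (x_4 − 1)/7 = -1/5
  x_5 = -1/5;  a_5 = 4;  x_6 = (x_5 − 4)/7 = -3/5
Digits: (2, 5, 5, 2, 1, 4).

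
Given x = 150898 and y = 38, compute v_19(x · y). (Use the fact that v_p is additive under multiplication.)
v_19(5734124) = 4

v_p(x) = 3 (factor: 150898 = 19^3 · 22); v_p(y) = 1 (factor: 38 = 19^1 · 2). Additivity: v_p(xy) = v_p(x) + v_p(y) = 3 + 1 = 4. (Direct check: xy = 5734124 = 19^4 · (44).)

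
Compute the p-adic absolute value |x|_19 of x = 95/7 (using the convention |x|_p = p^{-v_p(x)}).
|95/7|_19 = 1/19

Step 1 — compute v_19(x) by factoring powers of 19 out of the numerator and denominator: v_19(95/7) = 1. Step 2 — apply |x|_p = p^{-v_p(x)} = 19^{-1} = 1/19.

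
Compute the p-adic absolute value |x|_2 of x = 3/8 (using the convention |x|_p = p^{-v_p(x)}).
|3/8|_2 = 8

Step 1 — compute v_2(x) by factoring powers of 2 out of the numerator and denominator: v_2(3/8) = -3. Step 2 — apply |x|_p = p^{-v_p(x)} = 2^{3} = 8.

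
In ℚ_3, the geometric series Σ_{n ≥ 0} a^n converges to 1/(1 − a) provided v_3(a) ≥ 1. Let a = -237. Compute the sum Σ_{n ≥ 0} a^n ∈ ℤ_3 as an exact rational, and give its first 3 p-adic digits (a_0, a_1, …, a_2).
Σ a^n = 1/(1 − a) = 1/238;  first 3 digits = (1, 2, 1)

v_3(a) = 1 ≥ 1, so the series converges in ℤ_3 to 1/(1 − a) = 1/(1 − (-237)) = 1/238. Expand this rational in ℤ_3: compute digits iteratively via d_i = x_i mod 3, x_{i+1} = (x_i − d_i)/3. The first 3 digits are (1, 2, 1).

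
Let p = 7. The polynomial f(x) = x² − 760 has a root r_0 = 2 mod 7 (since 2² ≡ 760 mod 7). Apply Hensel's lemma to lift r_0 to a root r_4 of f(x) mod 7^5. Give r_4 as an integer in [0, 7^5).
r_4 = 5924 (mod 16807)

Hensel's recurrence: r_{i+1} = r_i − f(r_i)·(f′(r_i))^{-1} mod 7^{i+2}, with f′(x) = 2x. Iterate:
  r_0 = 2 (mod 7)
  r_1 = 44 (mod 49)
  r_2 = 93 (mod 343)
  r_3 = 1122 (mod 2401)
  r_4 = 5924 (mod 16807)
Final: r_4 = 5924, and one checks f(r_4) ≡ 0 mod 7^5.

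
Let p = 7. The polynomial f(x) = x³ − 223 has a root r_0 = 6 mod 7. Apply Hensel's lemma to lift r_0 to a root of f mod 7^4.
r_3 = 1609 (mod 2401)

Hensel: r_{i+1} = r_i − f(r_i)/f′(r_i) mod 7^{i+2}, where f′(x) = 3x². Iterate:
  r_0 = 6 (mod 7)
  r_1 = 41 (mod 49)
  r_2 = 237 (mod 343)
  r_3 = 1609 (mod 2401)
Final: r = 1609 with f(r) ≡ 0 mod 7^4.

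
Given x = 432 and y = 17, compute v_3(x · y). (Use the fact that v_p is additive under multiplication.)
v_3(7344) = 3

v_p(x) = 3 (factor: 432 = 3^3 · 16); v_p(y) = 0 (factor: 17 = 3^0 · 17). Additivity: v_p(xy) = v_p(x) + v_p(y) = 3 + 0 = 3. (Direct check: xy = 7344 = 3^3 · (272).)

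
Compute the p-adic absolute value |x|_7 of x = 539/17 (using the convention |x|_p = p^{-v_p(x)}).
|539/17|_7 = 1/49

Step 1 — compute v_7(x) by factoring powers of 7 out of the numerator and denominator: v_7(539/17) = 2. Step 2 — apply |x|_p = p^{-v_p(x)} = 7^{-2} = 1/49.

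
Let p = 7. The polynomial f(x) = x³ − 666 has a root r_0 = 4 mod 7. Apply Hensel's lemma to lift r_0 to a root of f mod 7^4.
r_3 = 1068 (mod 2401)

Hensel: r_{i+1} = r_i − f(r_i)/f′(r_i) mod 7^{i+2}, where f′(x) = 3x². Iterate:
  r_0 = 4 (mod 7)
  r_1 = 39 (mod 49)
  r_2 = 39 (mod 343)
  r_3 = 1068 (mod 2401)
Final: r = 1068 with f(r) ≡ 0 mod 7^4.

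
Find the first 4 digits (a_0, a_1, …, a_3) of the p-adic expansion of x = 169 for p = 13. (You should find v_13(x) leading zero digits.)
(a_0, …, a_3) = (0, 0, 1, 0)

v_13(169) = 2, so a_0 = ... = a_1 = 0. Factor out: x = 13^2 · u with u = 1 a unit in ℤ_13. Expand u iteratively via a_{v+i} = u_i mod 13, u_{i+1} = (u_i − a_{v+i})/13:
  u_0 = 1;  a_2 = 1;  u_1 = (u_0 − 1)/13 = 0
  u_1 = 0;  a_3 = 0;  u_2 = (u_1 − 0)/13 = 0
Digits: (0, 0, 1, 0).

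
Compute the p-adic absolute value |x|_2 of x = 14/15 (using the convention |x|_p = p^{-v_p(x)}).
|14/15|_2 = 1/2

Step 1 — compute v_2(x) by factoring powers of 2 out of the numerator and denominator: v_2(14/15) = 1. Step 2 — apply |x|_p = p^{-v_p(x)} = 2^{-1} = 1/2.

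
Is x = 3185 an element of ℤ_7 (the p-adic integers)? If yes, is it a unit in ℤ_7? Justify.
x ∈ ℤ_7 but not a unit; v_7(x) = 2 > 0

ℤ_7 = {x ∈ ℚ_7 : v_7(x) ≥ 0} and ℤ_7^× = {x ∈ ℤ_7 : v_7(x) = 0}. Here v_7(3185) = v_7(num) − v_7(den) = 2; compare against these criteria.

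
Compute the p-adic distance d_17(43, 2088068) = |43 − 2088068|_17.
d_17(43, 2088068) = 1/83521

Step 1 — x − y = 43 − 2088068 = -2088025. Step 2 — v_17(-2088025) = 4 (factor: -2088025 = −(17^4 · 25); the sign does not affect v_p). Step 3 — |x − y|_17 = 17^{-4} = 1/83521.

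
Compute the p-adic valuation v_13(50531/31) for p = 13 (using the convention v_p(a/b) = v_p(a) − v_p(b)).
v_13(50531/31) = 3

Factor powers of 13 from the numerator and denominator of the reduced fraction: 50531 = 13^3 · 23 and 31 = 13^0 · 31. Apply v_p(a/b) = v_p(a) − v_p(b): v_13(50531/31) = 3 − 0 = 3.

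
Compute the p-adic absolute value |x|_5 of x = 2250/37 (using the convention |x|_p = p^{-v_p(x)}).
|2250/37|_5 = 1/125

Step 1 — compute v_5(x) by factoring powers of 5 out of the numerator and denominator: v_5(2250/37) = 3. Step 2 — apply |x|_p = p^{-v_p(x)} = 5^{-3} = 1/125.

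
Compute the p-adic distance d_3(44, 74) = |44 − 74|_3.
d_3(44, 74) = 1/3

Step 1 — x − y = 44 − 74 = -30. Step 2 — v_3(-30) = 1 (factor: -30 = −(3^1 · 10); the sign does not affect v_p). Step 3 — |x − y|_3 = 3^{-1} = 1/3.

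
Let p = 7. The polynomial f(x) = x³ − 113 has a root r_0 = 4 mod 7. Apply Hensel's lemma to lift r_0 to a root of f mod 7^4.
r_3 = 2356 (mod 2401)

Hensel: r_{i+1} = r_i − f(r_i)/f′(r_i) mod 7^{i+2}, where f′(x) = 3x². Iterate:
  r_0 = 4 (mod 7)
  r_1 = 4 (mod 49)
  r_2 = 298 (mod 343)
  r_3 = 2356 (mod 2401)
Final: r = 2356 with f(r) ≡ 0 mod 7^4.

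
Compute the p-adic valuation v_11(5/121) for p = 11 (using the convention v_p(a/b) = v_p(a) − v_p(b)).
v_11(5/121) = -2

Factor powers of 11 from the numerator and denominator of the reduced fraction: 5 = 11^0 · 5 and 121 = 11^2 · 1. Apply v_p(a/b) = v_p(a) − v_p(b): v_11(5/121) = 0 − 2 = -2.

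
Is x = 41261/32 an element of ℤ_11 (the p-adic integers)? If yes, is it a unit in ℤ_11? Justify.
x ∈ ℤ_11 but not a unit; v_11(x) = 3 > 0

ℤ_11 = {x ∈ ℚ_11 : v_11(x) ≥ 0} and ℤ_11^× = {x ∈ ℤ_11 : v_11(x) = 0}. Here v_11(41261/32) = v_11(num) − v_11(den) = 3; compare against these criteria.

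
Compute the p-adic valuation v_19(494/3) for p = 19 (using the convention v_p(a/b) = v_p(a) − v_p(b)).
v_19(494/3) = 1

Factor powers of 19 from the numerator and denominator of the reduced fraction: 494 = 19^1 · 26 and 3 = 19^0 · 3. Apply v_p(a/b) = v_p(a) − v_p(b): v_19(494/3) = 1 − 0 = 1.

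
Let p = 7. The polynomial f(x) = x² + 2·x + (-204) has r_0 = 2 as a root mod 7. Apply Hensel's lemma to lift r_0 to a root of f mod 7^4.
r_3 = 835 (mod 2401)

Hensel: r_{i+1} = r_i − f(r_i)·(f′(r_i))^{-1} mod 7^{i+2}, f′(x) = 2x + 2. Iterate:
  r_0 = 2 (mod 7)
  r_1 = 2 (mod 49)
  r_2 = 149 (mod 343)
  r_3 = 835 (mod 2401)
Final: r = 835 satisfies f(r) ≡ 0 mod 7^4.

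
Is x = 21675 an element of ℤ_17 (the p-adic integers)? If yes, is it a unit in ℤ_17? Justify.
x ∈ ℤ_17 but not a unit; v_17(x) = 2 > 0

ℤ_17 = {x ∈ ℚ_17 : v_17(x) ≥ 0} and ℤ_17^× = {x ∈ ℤ_17 : v_17(x) = 0}. Here v_17(21675) = v_17(num) − v_17(den) = 2; compare against these criteria.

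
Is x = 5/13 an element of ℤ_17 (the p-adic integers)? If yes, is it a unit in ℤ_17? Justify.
x ∈ ℤ_17^× (unit); v_17(x) = 0

ℤ_17 = {x ∈ ℚ_17 : v_17(x) ≥ 0} and ℤ_17^× = {x ∈ ℤ_17 : v_17(x) = 0}. Here v_17(5/13) = v_17(num) − v_17(den) = 0; compare against these criteria.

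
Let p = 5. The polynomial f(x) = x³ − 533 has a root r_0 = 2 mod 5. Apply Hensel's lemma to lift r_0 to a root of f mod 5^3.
r_2 = 77 (mod 125)

Hensel: r_{i+1} = r_i − f(r_i)/f′(r_i) mod 5^{i+2}, where f′(x) = 3x². Iterate:
  r_0 = 2 (mod 5)
  r_1 = 2 (mod 25)
  r_2 = 77 (mod 125)
Final: r = 77 with f(r) ≡ 0 mod 5^3.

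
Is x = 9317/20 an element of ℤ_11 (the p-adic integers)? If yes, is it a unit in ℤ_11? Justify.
x ∈ ℤ_11 but not a unit; v_11(x) = 3 > 0

ℤ_11 = {x ∈ ℚ_11 : v_11(x) ≥ 0} and ℤ_11^× = {x ∈ ℤ_11 : v_11(x) = 0}. Here v_11(9317/20) = v_11(num) − v_11(den) = 3; compare against these criteria.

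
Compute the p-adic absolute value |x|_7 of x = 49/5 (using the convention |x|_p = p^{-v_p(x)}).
|49/5|_7 = 1/49

Step 1 — compute v_7(x) by factoring powers of 7 out of the numerator and denominator: v_7(49/5) = 2. Step 2 — apply |x|_p = p^{-v_p(x)} = 7^{-2} = 1/49.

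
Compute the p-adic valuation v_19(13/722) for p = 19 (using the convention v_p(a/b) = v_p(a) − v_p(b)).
v_19(13/722) = -2

Factor powers of 19 from the numerator and denominator of the reduced fraction: 13 = 19^0 · 13 and 722 = 19^2 · 2. Apply v_p(a/b) = v_p(a) − v_p(b): v_19(13/722) = 0 − 2 = -2.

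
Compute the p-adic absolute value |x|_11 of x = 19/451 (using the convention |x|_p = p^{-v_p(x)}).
|19/451|_11 = 11

Step 1 — compute v_11(x) by factoring powers of 11 out of the numerator and denominator: v_11(19/451) = -1. Step 2 — apply |x|_p = p^{-v_p(x)} = 11^{1} = 11.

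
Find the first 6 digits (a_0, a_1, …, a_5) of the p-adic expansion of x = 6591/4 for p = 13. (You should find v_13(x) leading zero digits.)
(a_0, …, a_5) = (0, 0, 0, 4, 3, 3)

v_13(6591/4) = 3, so a_0 = ... = a_2 = 0. Factor out: x = 13^3 · u with u = 3/4 a unit in ℤ_13. Expand u iteratively via a_{v+i} = u_i mod 13, u_{i+1} = (u_i − a_{v+i})/13:
  u_0 = 3/4;  a_3 = 4;  u_1 = (u_0 − 4)/13 = -1/4
  u_1 = -1/4;  a_4 = 3;  u_2 = (u_1 − 3)/13 = -1/4
  u_2 = -1/4;  a_5 = 3;  u_3 = (u_2 − 3)/13 = -1/4
Digits: (0, 0, 0, 4, 3, 3).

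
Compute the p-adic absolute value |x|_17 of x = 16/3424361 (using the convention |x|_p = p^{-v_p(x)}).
|16/3424361|_17 = 83521

Step 1 — compute v_17(x) by factoring powers of 17 out of the numerator and denominator: v_17(16/3424361) = -4. Step 2 — apply |x|_p = p^{-v_p(x)} = 17^{4} = 83521.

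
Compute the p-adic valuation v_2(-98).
v_2(-98) = 1

v_2(n) is the largest exponent k such that 2^k divides n. Factor out: -98 = -2^1 · 49. (Sign doesn't affect v_p.) So v_2(-98) = 1.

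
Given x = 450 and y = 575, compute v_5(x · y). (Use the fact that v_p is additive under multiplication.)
v_5(258750) = 4

v_p(x) = 2 (factor: 450 = 5^2 · 18); v_p(y) = 2 (factor: 575 = 5^2 · 23). Additivity: v_p(xy) = v_p(x) + v_p(y) = 2 + 2 = 4. (Direct check: xy = 258750 = 5^4 · (414).)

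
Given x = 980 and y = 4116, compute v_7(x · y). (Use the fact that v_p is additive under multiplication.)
v_7(4033680) = 5

v_p(x) = 2 (factor: 980 = 7^2 · 20); v_p(y) = 3 (factor: 4116 = 7^3 · 12). Additivity: v_p(xy) = v_p(x) + v_p(y) = 2 + 3 = 5. (Direct check: xy = 4033680 = 7^5 · (240).)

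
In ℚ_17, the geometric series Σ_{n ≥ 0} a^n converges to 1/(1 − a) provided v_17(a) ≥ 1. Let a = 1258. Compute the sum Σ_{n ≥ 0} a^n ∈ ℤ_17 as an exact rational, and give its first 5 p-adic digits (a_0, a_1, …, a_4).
Σ a^n = 1/(1 − a) = -1/1257;  first 5 digits = (1, 6, 6, 11, 8)

v_17(a) = 1 ≥ 1, so the series converges in ℤ_17 to 1/(1 − a) = 1/(1 − 1258) = -1/1257. Expand this rational in ℤ_17: compute digits iteratively via d_i = x_i mod 17, x_{i+1} = (x_i − d_i)/17. The first 5 digits are (1, 6, 6, 11, 8).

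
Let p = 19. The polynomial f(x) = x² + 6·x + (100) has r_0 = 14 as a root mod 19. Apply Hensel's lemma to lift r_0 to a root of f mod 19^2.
r_1 = 109 (mod 361)

Hensel: r_{i+1} = r_i − f(r_i)·(f′(r_i))^{-1} mod 19^{i+2}, f′(x) = 2x + 6. Iterate:
  r_0 = 14 (mod 19)
  r_1 = 109 (mod 361)
Final: r = 109 satisfies f(r) ≡ 0 mod 19^2.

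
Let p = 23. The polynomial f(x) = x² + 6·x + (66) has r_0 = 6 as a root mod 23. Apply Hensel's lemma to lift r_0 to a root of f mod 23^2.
r_1 = 351 (mod 529)

Hensel: r_{i+1} = r_i − f(r_i)·(f′(r_i))^{-1} mod 23^{i+2}, f′(x) = 2x + 6. Iterate:
  r_0 = 6 (mod 23)
  r_1 = 351 (mod 529)
Final: r = 351 satisfies f(r) ≡ 0 mod 23^2.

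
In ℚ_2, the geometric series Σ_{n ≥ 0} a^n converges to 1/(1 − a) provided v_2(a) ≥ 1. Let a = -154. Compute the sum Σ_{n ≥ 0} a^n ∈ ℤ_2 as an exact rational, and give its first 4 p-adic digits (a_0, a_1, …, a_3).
Σ a^n = 1/(1 − a) = 1/155;  first 4 digits = (1, 1, 0, 0)

v_2(a) = 1 ≥ 1, so the series converges in ℤ_2 to 1/(1 − a) = 1/(1 − (-154)) = 1/155. Expand this rational in ℤ_2: compute digits iteratively via d_i = x_i mod 2, x_{i+1} = (x_i − d_i)/2. The first 4 digits are (1, 1, 0, 0).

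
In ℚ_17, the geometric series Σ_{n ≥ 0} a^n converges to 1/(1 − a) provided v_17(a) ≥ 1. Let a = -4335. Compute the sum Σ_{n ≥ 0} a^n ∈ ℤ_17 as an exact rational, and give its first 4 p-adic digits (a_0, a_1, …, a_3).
Σ a^n = 1/(1 − a) = 1/4336;  first 4 digits = (1, 0, 2, 16)

v_17(a) = 2 ≥ 1, so the series converges in ℤ_17 to 1/(1 − a) = 1/(1 − (-4335)) = 1/4336. Expand this rational in ℤ_17: compute digits iteratively via d_i = x_i mod 17, x_{i+1} = (x_i − d_i)/17. The first 4 digits are (1, 0, 2, 16).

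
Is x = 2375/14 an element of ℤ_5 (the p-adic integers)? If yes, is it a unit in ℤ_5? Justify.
x ∈ ℤ_5 but not a unit; v_5(x) = 3 > 0

ℤ_5 = {x ∈ ℚ_5 : v_5(x) ≥ 0} and ℤ_5^× = {x ∈ ℤ_5 : v_5(x) = 0}. Here v_5(2375/14) = v_5(num) − v_5(den) = 3; compare against these criteria.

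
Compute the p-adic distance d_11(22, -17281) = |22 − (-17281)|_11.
d_11(22, -17281) = 1/1331

Step 1 — x − y = 22 − (-17281) = 17303. Step 2 — v_11(17303) = 3 (factor: 17303 = (11^3 · 13); the sign does not affect v_p). Step 3 — |x − y|_11 = 11^{-3} = 1/1331.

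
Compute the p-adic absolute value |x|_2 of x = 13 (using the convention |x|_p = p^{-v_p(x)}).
|13|_2 = 1

Step 1 — compute v_2(x) by factoring powers of 2 out of the numerator and denominator: v_2(13) = 0. Step 2 — apply |x|_p = p^{-v_p(x)} = 2^{0} = 1.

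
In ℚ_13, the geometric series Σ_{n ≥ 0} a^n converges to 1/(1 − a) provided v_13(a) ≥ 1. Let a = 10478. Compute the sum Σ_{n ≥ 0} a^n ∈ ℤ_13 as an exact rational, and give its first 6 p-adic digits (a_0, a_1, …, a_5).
Σ a^n = 1/(1 − a) = -1/10477;  first 6 digits = (1, 0, 10, 4, 9, 9)

v_13(a) = 2 ≥ 1, so the series converges in ℤ_13 to 1/(1 − a) = 1/(1 − 10478) = -1/10477. Expand this rational in ℤ_13: compute digits iteratively via d_i = x_i mod 13, x_{i+1} = (x_i − d_i)/13. The first 6 digits are (1, 0, 10, 4, 9, 9).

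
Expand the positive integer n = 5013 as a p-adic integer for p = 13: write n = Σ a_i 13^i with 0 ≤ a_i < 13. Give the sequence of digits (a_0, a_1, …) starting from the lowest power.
(a_0, a_1, …) = (8, 8, 3, 2)

Repeated division by 13 gives the digits low-to-high: 5013 = 8 + 8·13^1 + 3·13^2 + 2·13^3. Digit sequence: (8, 8, 3, 2).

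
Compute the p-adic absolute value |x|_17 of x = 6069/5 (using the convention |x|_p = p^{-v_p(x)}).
|6069/5|_17 = 1/289

Step 1 — compute v_17(x) by factoring powers of 17 out of the numerator and denominator: v_17(6069/5) = 2. Step 2 — apply |x|_p = p^{-v_p(x)} = 17^{-2} = 1/289.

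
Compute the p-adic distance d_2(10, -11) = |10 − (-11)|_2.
d_2(10, -11) = 1

Step 1 — x − y = 10 − (-11) = 21. Step 2 — v_2(21) = 0 (factor: 21 = (2^0 · 21); the sign does not affect v_p). Step 3 — |x − y|_2 = 2^{0} = 1.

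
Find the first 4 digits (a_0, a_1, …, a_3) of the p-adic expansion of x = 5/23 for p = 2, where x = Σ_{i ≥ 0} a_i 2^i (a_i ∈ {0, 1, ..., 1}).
(a_0, …, a_3) = (1, 1, 0, 0)

v_2(5/23) = 0 (numerator and denominator both coprime to 2), so x ∈ ℤ_2^×. Compute digits iteratively via a_i = x_i mod 2, x_{i+1} = (x_i − a_i)/2, with x_0 = x:
  x_0 = 5/23;  a_0 = 1;  x_1 = (x_0 − 1)/2 = -9/23
  x_1 = -9/23;  a_1 = 1;  x_2 = (x_1 − 1)/2 = -16/23
  x_2 = -16/23;  a_2 = 0;  x_3 = (x_2 − 0)/2 = -8/23
  x_3 = -8/23;  a_3 = 0;  x_4 = (x_3 − 0)/2 = -4/23
Digits: (1, 1, 0, 0).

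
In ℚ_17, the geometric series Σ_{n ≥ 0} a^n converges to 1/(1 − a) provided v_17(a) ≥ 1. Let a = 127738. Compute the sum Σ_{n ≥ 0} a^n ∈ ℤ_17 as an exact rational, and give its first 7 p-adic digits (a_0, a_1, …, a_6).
Σ a^n = 1/(1 − a) = -1/127737;  first 7 digits = (1, 0, 0, 9, 1, 0, 13)

v_17(a) = 3 ≥ 1, so the series converges in ℤ_17 to 1/(1 − a) = 1/(1 − 127738) = -1/127737. Expand this rational in ℤ_17: compute digits iteratively via d_i = x_i mod 17, x_{i+1} = (x_i − d_i)/17. The first 7 digits are (1, 0, 0, 9, 1, 0, 13).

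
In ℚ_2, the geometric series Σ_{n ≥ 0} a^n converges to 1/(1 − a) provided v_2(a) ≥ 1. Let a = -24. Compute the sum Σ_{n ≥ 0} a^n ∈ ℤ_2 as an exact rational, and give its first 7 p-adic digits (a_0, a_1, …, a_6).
Σ a^n = 1/(1 − a) = 1/25;  first 7 digits = (1, 0, 0, 1, 0, 1, 0)

v_2(a) = 3 ≥ 1, so the series converges in ℤ_2 to 1/(1 − a) = 1/(1 − (-24)) = 1/25. Expand this rational in ℤ_2: compute digits iteratively via d_i = x_i mod 2, x_{i+1} = (x_i − d_i)/2. The first 7 digits are (1, 0, 0, 1, 0, 1, 0).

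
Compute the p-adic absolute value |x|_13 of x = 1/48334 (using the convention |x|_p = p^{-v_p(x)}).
|1/48334|_13 = 2197

Step 1 — compute v_13(x) by factoring powers of 13 out of the numerator and denominator: v_13(1/48334) = -3. Step 2 — apply |x|_p = p^{-v_p(x)} = 13^{3} = 2197.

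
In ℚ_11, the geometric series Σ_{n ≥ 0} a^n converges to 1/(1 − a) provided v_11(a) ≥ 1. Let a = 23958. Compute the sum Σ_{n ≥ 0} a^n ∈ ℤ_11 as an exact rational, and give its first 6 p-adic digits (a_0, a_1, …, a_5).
Σ a^n = 1/(1 − a) = -1/23957;  first 6 digits = (1, 0, 0, 7, 1, 0)

v_11(a) = 3 ≥ 1, so the series converges in ℤ_11 to 1/(1 − a) = 1/(1 − 23958) = -1/23957. Expand this rational in ℤ_11: compute digits iteratively via d_i = x_i mod 11, x_{i+1} = (x_i − d_i)/11. The first 6 digits are (1, 0, 0, 7, 1, 0).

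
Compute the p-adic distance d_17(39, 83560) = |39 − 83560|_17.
d_17(39, 83560) = 1/83521

Step 1 — x − y = 39 − 83560 = -83521. Step 2 — v_17(-83521) = 4 (factor: -83521 = −(17^4 · 1); the sign does not affect v_p). Step 3 — |x − y|_17 = 17^{-4} = 1/83521.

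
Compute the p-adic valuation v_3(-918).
v_3(-918) = 3

v_3(n) is the largest exponent k such that 3^k divides n. Factor out: -918 = -3^3 · 34. (Sign doesn't affect v_p.) So v_3(-918) = 3.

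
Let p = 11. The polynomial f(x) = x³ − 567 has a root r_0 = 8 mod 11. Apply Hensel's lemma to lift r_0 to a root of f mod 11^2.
r_1 = 19 (mod 121)

Hensel: r_{i+1} = r_i − f(r_i)/f′(r_i) mod 11^{i+2}, where f′(x) = 3x². Iterate:
  r_0 = 8 (mod 11)
  r_1 = 19 (mod 121)
Final: r = 19 with f(r) ≡ 0 mod 11^2.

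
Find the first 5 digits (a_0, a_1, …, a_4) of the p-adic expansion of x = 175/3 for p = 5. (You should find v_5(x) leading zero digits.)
(a_0, …, a_4) = (0, 0, 4, 3, 1)

v_5(175/3) = 2, so a_0 = ... = a_1 = 0. Factor out: x = 5^2 · u with u = 7/3 a unit in ℤ_5. Expand u iteratively via a_{v+i} = u_i mod 5, u_{i+1} = (u_i − a_{v+i})/5:
  u_0 = 7/3;  a_2 = 4;  u_1 = (u_0 − 4)/5 = -1/3
  u_1 = -1/3;  a_3 = 3;  u_2 = (u_1 − 3)/5 = -2/3
  u_2 = -2/3;  a_4 = 1;  u_3 = (u_2 − 1)/5 = -1/3
Digits: (0, 0, 4, 3, 1).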